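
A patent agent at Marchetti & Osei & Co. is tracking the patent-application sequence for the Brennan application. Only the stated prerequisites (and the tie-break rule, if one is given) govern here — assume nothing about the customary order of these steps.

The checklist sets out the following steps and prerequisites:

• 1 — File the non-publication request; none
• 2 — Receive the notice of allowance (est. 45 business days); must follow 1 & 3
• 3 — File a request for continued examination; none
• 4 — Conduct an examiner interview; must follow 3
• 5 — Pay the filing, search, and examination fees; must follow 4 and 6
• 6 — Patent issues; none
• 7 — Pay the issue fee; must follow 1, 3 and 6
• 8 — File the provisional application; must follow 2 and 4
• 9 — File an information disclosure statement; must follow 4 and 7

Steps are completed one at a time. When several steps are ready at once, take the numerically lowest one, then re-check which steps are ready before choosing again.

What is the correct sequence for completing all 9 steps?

1, 3 and 6 have no prerequisites; 1 has the earlier label, so 1 is first.
3 and 6 are both available; 3 has the earlier label → 3.
2, 4 and 6 are all available; 2 has the earlier label → 2.
Ready: 4 and 6. 4 has the earlier label → 4.
8 now also ready, so the ready set is {6, 8}; 6 has the earlier label → 6.
5, 7 and 8 are all available; 5 has the earlier label → 5.
Ready: 7 and 8. 7 has the earlier label → 7.
Ready: 8 and 9. 8 has the earlier label → 8.
That leaves 9 as the only ready step → 9.

1, 3, 2, 4, 6, 5, 7, 8, 9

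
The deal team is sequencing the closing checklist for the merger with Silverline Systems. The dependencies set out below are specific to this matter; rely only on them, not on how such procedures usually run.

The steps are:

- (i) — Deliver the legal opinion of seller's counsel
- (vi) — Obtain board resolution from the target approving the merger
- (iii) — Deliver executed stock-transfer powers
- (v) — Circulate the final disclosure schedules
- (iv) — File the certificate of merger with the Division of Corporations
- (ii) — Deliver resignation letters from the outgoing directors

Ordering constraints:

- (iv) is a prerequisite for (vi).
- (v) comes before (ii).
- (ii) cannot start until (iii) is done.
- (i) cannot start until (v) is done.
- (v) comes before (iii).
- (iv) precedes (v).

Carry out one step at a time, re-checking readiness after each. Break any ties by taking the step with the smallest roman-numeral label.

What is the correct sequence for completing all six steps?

Only (iv) has no prerequisites, so it is first.
Ready: (v) and (vi). (v) has the earlier label → (v).
Now (i), (iii) and (vi) have their prerequisites met. (i) has the earlier label, so (i) next.
Now (iii) and (vi) have their prerequisites met. (iii) has the earlier label, so (iii) next.
(ii) now also ready, so the ready set is {(ii), (vi)}; (ii) has the earlier label → (ii).
(vi) is the only step now ready → (vi).

(iv), (v), (i), (iii), (ii), (vi)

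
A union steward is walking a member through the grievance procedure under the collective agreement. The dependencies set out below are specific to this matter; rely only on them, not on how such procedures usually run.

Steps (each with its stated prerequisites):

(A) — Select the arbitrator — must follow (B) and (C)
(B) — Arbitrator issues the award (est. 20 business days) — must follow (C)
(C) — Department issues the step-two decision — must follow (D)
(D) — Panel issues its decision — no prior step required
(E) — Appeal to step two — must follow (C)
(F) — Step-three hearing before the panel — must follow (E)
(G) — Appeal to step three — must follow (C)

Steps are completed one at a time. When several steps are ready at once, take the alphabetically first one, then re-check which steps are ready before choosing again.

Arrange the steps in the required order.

(D), (C), (B), (A), (E), (F), (G)

Only (D) has no prerequisites, so it is first.
(C) is the only step now ready → (C).
Now (B), (E) and (G) have their prerequisites met. (B) has the earlier label, so (B) next.
(A) now also ready, so the ready set is {(A), (E), (G)}; (A) has the earlier label → (A).
Ready: (E) and (G). (E) has the earlier label → (E).
(F) now also ready, so the ready set is {(F), (G)}; (F) has the earlier label → (F).
(G) is the only step now ready → (G).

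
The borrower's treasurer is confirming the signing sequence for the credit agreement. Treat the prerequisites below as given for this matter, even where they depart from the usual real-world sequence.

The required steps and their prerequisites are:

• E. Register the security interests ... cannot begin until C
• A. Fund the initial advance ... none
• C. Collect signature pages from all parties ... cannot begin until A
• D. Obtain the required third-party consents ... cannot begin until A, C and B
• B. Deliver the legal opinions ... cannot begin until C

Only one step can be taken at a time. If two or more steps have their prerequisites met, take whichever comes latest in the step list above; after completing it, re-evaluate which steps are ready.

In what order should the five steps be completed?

A is the only step with nothing outstanding, so it goes first.
C is the only step now ready → C.
Ready: B and E. B is listed later → B.
D now also ready, so the ready set is {D, E}; D is listed later → D.
E is the only step now ready → E.

A, C, B, D, E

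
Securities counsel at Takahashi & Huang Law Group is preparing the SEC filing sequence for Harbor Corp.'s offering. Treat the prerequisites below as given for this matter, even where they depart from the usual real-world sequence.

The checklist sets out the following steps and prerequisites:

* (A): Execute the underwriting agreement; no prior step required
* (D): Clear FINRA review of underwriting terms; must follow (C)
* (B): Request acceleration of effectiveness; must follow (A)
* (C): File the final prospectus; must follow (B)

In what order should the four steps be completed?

(A) is the only step with nothing outstanding, so it goes first.
(B) needed (A), now all done → (B).
(C) is the only step now ready → (C).
(D) needed (C), now all done → (D).

(A) (B) (C) (D)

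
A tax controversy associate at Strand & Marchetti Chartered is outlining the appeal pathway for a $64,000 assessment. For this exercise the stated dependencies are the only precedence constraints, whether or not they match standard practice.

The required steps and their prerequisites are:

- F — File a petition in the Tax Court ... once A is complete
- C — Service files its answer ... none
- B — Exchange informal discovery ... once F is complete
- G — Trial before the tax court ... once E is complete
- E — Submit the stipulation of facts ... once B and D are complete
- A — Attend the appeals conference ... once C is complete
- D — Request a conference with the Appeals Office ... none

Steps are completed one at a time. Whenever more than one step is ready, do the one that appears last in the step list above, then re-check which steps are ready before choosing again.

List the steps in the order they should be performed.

Nothing is required for D and C. D is listed later → D first.
Next only C has its prerequisites met → C.
A needed C, now all done → A.
F needed A, now all done → F.
That leaves B as the only ready step → B.
E is the only step now ready → E.
That leaves G as the only ready step → G.

D → C → A → F → B → E → G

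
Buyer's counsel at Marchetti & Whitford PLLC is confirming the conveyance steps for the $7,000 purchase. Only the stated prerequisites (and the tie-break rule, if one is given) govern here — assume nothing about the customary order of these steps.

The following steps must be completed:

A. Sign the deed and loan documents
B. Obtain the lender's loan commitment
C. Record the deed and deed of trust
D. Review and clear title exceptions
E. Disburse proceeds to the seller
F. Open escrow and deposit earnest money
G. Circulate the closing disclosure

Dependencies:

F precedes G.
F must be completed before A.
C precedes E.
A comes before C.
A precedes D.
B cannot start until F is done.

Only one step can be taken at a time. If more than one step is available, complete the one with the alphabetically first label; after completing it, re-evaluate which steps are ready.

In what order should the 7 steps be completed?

F, A, B, C, D, E, G

F has no prerequisites → F first.
Now A, B and G have their prerequisites met. A has the earlier label, so A next.
C and D now also ready, so the ready set is {B, C, D, G}; B has the earlier label → B.
Ready: C, D and G. C has the earlier label → C.
E now also ready, so the ready set is {D, E, G}; D has the earlier label → D.
Ready: E and G. E has the earlier label → E.
G is the only step now ready → G.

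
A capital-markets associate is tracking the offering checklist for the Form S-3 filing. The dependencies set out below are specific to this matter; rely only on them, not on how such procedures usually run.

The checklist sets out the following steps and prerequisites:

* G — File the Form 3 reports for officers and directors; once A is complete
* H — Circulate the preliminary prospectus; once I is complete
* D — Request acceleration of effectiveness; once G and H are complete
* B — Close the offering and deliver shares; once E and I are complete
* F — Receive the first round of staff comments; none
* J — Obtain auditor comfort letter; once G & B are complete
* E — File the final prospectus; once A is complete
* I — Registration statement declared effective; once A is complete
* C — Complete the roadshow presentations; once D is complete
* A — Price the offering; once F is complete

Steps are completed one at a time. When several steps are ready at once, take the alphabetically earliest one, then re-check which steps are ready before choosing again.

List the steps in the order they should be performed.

F is the only step with nothing outstanding, so it goes first.
Next only A has its prerequisites met → A.
Now E, G and I have their prerequisites met. E has the earlier label, so E next.
G and I are both available; G has the earlier label → G.
That leaves I as the only ready step → I.
Ready: B and H. B has the earlier label → B.
J now also ready, so the ready set is {H, J}; H has the earlier label → H.
Now D and J have their prerequisites met. D has the earlier label, so D next.
C now also ready, so the ready set is {C, J}; C has the earlier label → C.
J needed B and G, now all done → J.

F, A, E, G, I, B, H, D, C, J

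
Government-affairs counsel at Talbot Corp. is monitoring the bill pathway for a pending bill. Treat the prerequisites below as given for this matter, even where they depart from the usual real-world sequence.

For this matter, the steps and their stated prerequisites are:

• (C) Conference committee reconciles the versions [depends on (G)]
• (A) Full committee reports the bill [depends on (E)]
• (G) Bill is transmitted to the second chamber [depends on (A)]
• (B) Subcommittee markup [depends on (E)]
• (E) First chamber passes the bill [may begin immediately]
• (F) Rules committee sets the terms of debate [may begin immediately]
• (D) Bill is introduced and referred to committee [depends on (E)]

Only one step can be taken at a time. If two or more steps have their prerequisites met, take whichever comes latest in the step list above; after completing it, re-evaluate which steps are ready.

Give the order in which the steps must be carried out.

(F) and (E) have no prerequisites; (F) is listed later, so (F) is first.
That leaves (E) as the only ready step → (E).
Now (D), (B) and (A) have their prerequisites met. (D) is listed later, so (D) next.
Ready: (B) and (A). (B) is listed later → (B).
(A) is the only step now ready → (A).
That leaves (G) as the only ready step → (G).
(C) is the only step now ready → (C).

(F) → (E) → (D) → (B) → (A) → (G) → (C)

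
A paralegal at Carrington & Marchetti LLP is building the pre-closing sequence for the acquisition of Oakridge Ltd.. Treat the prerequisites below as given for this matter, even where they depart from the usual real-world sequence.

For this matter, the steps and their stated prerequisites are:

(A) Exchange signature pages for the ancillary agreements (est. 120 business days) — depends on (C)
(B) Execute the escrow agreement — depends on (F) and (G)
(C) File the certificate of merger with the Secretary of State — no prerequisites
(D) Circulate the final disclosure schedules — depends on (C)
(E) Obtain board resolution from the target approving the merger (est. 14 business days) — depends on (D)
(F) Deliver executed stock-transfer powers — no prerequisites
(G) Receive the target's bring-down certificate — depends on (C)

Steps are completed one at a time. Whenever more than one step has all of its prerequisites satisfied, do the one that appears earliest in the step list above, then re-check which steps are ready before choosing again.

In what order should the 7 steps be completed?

(C) and (F) have no prerequisites; (C) is listed earlier, so (C) is first.
Now (A), (D), (F) and (G) have their prerequisites met. (A) is listed earlier, so (A) next.
Now (D), (F) and (G) have their prerequisites met. (D) is listed earlier, so (D) next.
Now (E), (F) and (G) have their prerequisites met. (E) is listed earlier, so (E) next.
Ready: (F) and (G). (F) is listed earlier → (F).
(G) needed (C), now all done → (G).
(B) needed (F) and (G), now all done → (B).

(C), (A), (D), (E), (F), (G), (B)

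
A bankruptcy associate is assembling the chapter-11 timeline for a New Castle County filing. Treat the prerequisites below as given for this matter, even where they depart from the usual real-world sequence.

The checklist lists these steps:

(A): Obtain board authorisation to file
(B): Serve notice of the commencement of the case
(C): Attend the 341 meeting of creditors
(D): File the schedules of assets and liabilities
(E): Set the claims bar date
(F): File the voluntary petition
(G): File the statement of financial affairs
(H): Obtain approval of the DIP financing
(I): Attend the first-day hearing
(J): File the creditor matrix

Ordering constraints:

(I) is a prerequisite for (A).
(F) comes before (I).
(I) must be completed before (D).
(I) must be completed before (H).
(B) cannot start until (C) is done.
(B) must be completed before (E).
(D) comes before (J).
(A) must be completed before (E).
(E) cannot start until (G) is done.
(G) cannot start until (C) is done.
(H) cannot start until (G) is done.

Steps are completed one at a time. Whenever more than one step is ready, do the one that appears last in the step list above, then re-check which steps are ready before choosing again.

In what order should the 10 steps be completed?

(F) → (I) → (D) → (J) → (C) → (G) → (H) → (B) → (A) → (E)

Nothing is required for (F) and (C). (F) is listed later → (F) first.
Ready: (I) and (C). (I) is listed later → (I).
Now (D), (C) and (A) have their prerequisites met. (D) is listed later, so (D) next.
(J) now also ready, so the ready set is {(J), (C), (A)}; (J) is listed later → (J).
Now (C) and (A) have their prerequisites met. (C) is listed later, so (C) next.
(G) and (B) now also ready, so the ready set is {(G), (B), (A)}; (G) is listed later → (G).
Ready: (H), (B) and (A). (H) is listed later → (H).
(B) and (A) are both available; (B) is listed later → (B).
(A) needed (I), now all done → (A).
Next only (E) has its prerequisites met → (E).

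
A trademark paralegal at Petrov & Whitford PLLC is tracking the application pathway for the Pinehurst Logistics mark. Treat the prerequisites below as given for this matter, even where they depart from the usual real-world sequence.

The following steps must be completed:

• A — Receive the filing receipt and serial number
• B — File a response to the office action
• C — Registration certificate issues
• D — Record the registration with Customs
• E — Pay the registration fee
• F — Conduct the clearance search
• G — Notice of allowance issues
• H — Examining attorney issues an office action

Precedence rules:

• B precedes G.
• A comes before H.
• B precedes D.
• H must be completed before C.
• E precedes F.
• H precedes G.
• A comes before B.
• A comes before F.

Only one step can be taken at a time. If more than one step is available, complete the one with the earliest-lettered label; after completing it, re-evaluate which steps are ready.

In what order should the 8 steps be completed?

A and E have no prerequisites; A has the earlier label, so A is first.
Now B, E and H have their prerequisites met. B has the earlier label, so B next.
Now D, E and H have their prerequisites met. D has the earlier label, so D next.
Now E and H have their prerequisites met. E has the earlier label, so E next.
F now also ready, so the ready set is {F, H}; F has the earlier label → F.
Next only H has its prerequisites met → H.
Now C and G have their prerequisites met. C has the earlier label, so C next.
G is the only step now ready → G.

A B D E F H C G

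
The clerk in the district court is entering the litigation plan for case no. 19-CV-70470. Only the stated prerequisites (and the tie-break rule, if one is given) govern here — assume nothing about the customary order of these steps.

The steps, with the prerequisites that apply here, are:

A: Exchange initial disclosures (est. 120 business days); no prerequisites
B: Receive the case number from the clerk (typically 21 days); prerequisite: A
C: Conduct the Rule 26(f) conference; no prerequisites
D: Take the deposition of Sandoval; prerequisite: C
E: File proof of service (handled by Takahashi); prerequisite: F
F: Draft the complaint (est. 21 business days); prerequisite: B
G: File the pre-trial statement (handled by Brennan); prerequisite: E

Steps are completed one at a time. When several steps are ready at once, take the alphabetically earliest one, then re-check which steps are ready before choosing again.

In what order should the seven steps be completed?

A, B, C, D, F, E, G

A and C have no prerequisites; A has the earlier label, so A is first.
B now also ready, so the ready set is {B, C}; B has the earlier label → B.
F now also ready, so the ready set is {C, F}; C has the earlier label → C.
Ready: D and F. D has the earlier label → D.
That leaves F as the only ready step → F.
E is the only step now ready → E.
G is the only step now ready → G.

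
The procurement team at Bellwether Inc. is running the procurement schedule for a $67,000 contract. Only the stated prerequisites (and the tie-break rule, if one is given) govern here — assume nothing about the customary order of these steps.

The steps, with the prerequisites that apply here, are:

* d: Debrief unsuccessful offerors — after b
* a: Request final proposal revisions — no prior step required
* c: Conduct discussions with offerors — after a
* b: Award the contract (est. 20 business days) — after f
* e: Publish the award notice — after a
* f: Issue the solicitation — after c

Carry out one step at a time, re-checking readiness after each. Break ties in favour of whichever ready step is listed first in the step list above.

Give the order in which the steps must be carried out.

a is the only step with nothing outstanding, so it goes first.
Now c and e have their prerequisites met. c is listed earlier, so c next.
e and f are both available; e is listed earlier → e.
f needed c, now all done → f.
b needed f, now all done → b.
d needed b, now all done → d.

a, c, e, f, b, d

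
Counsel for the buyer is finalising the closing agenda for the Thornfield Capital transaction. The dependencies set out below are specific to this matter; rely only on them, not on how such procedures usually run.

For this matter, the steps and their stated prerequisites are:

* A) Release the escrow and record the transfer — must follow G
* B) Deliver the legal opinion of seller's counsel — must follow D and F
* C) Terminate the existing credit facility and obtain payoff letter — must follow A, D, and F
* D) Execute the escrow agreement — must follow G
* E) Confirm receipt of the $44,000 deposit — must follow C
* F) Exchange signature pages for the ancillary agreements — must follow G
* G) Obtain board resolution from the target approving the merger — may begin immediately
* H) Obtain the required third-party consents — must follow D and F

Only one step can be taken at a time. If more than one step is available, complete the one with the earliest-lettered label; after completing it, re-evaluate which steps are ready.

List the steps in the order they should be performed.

G, A, D, F, B, C, E, H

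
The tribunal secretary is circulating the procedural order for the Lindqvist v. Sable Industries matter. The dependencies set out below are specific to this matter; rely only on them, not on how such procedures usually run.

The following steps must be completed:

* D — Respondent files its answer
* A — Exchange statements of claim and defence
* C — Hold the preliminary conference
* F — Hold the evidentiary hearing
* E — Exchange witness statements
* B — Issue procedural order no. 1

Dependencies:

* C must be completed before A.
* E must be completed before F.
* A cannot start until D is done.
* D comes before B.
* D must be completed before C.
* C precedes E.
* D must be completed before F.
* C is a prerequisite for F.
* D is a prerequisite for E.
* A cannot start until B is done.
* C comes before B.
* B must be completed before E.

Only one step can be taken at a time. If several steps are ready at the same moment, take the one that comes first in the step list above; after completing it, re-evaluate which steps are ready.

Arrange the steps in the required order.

D has no prerequisites → D first.
C needed D, now all done → C.
That leaves B as the only ready step → B.
Ready: A and E. A is listed earlier → A.
E needed D, C and B, now all done → E.
F is the only step now ready → F.

D C B A E F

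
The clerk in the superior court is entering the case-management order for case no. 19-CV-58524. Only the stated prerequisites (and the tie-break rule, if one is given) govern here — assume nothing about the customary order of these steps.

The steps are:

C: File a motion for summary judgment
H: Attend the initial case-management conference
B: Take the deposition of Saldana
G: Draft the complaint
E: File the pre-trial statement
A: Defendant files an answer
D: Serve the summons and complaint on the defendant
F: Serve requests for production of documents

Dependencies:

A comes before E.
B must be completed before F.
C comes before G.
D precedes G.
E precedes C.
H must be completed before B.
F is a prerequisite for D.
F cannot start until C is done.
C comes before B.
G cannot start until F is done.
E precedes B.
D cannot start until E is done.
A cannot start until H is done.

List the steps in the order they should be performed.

H, A, E, C, B, F, D, G

H has no prerequisites → H first.
That leaves A as the only ready step → A.
E needed A, now all done → E.
C is the only step now ready → C.
B is the only step now ready → B.
F needed C and B, now all done → F.
D needed E and F, now all done → D.
That leaves G as the only ready step → G.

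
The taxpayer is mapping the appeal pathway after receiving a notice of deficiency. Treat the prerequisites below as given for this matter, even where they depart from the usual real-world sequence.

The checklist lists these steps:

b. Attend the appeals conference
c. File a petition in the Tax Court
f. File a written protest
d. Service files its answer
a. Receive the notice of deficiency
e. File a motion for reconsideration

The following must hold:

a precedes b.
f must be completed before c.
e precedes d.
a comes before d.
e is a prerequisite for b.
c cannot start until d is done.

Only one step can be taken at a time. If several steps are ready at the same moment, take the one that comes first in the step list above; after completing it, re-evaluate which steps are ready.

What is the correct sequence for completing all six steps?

f, a, e, b, d, c

f, a and e have no prerequisites; f is listed earlier, so f is first.
a and e are both available; a is listed earlier → a.
Next only e has its prerequisites met → e.
b and d are both available; b is listed earlier → b.
Next only d has its prerequisites met → d.
c needed f and d, now all done → c.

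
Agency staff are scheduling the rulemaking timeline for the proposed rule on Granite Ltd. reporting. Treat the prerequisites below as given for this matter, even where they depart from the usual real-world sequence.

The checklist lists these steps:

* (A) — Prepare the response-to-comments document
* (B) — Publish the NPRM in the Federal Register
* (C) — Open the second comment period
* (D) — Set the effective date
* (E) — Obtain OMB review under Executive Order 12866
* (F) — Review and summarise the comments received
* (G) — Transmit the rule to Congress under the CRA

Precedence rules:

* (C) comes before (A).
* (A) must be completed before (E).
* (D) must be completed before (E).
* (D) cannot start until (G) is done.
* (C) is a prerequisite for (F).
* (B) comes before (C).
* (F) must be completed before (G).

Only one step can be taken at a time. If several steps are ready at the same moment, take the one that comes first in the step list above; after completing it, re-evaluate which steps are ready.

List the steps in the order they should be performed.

(B) has no prerequisites → (B) first.
Next only (C) has its prerequisites met → (C).
(A) and (F) are both available; (A) is listed earlier → (A).
That leaves (F) as the only ready step → (F).
That leaves (G) as the only ready step → (G).
(D) needed (G), now all done → (D).
(E) is the only step now ready → (E).

(B) (C) (A) (F) (G) (D) (E)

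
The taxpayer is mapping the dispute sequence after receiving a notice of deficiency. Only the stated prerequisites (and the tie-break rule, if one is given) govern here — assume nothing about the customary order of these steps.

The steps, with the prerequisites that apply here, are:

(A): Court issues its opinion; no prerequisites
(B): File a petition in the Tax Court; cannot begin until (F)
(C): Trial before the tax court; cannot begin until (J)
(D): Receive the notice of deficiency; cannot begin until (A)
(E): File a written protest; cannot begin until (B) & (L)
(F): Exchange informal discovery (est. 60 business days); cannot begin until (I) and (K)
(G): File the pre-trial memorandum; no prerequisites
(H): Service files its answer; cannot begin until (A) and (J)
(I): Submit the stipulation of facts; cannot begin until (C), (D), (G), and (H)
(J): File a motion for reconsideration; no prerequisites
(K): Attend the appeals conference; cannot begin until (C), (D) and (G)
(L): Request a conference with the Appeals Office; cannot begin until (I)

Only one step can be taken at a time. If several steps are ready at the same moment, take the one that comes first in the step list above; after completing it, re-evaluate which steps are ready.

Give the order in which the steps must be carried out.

Nothing is required for (A), (G) and (J). (A) is listed earlier → (A) first.
(D) now also ready, so the ready set is {(D), (G), (J)}; (D) is listed earlier → (D).
Ready: (G) and (J). (G) is listed earlier → (G).
That leaves (J) as the only ready step → (J).
Now (C) and (H) have their prerequisites met. (C) is listed earlier, so (C) next.
Ready: (H) and (K). (H) is listed earlier → (H).
(I) now also ready, so the ready set is {(I), (K)}; (I) is listed earlier → (I).
(K) and (L) are both available; (K) is listed earlier → (K).
Ready: (F) and (L). (F) is listed earlier → (F).
Ready: (B) and (L). (B) is listed earlier → (B).
(L) needed (I), now all done → (L).
Next only (E) has its prerequisites met → (E).

(A) (D) (G) (J) (C) (H) (I) (K) (F) (B) (L) (E)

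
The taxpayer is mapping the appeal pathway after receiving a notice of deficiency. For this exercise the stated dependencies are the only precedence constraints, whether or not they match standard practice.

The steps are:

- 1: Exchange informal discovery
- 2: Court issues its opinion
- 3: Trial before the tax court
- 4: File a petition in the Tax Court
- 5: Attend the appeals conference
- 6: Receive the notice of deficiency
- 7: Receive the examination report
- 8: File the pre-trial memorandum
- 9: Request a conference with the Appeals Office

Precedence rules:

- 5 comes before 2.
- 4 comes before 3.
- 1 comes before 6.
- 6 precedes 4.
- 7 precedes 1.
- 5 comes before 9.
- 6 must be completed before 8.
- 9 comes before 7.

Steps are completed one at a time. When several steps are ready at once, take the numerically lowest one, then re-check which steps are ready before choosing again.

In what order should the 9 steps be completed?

5 is the only step with nothing outstanding, so it goes first.
Ready: 2 and 9. 2 has the earlier label → 2.
9 needed 5, now all done → 9.
7 needed 9, now all done → 7.
1 needed 7, now all done → 1.
6 is the only step now ready → 6.
Now 4 and 8 have their prerequisites met. 4 has the earlier label, so 4 next.
3 and 8 are both available; 3 has the earlier label → 3.
8 needed 6, now all done → 8.

5, 2, 9, 7, 1, 6, 4, 3, 8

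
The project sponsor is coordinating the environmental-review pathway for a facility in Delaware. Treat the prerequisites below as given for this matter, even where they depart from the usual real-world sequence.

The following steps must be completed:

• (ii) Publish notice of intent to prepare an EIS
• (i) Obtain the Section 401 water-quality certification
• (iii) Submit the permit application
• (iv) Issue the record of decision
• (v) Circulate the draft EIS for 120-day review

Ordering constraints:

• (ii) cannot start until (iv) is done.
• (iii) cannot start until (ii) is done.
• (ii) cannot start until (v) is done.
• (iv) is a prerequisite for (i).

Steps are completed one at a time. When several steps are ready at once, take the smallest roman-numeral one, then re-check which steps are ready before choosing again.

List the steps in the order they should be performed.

(iv) and (v) have no prerequisites; (iv) has the earlier label, so (iv) is first.
(i) now also ready, so the ready set is {(i), (v)}; (i) has the earlier label → (i).
Next only (v) has its prerequisites met → (v).
(ii) is the only step now ready → (ii).
(iii) needed (ii), now all done → (iii).

(iv) → (i) → (v) → (ii) → (iii)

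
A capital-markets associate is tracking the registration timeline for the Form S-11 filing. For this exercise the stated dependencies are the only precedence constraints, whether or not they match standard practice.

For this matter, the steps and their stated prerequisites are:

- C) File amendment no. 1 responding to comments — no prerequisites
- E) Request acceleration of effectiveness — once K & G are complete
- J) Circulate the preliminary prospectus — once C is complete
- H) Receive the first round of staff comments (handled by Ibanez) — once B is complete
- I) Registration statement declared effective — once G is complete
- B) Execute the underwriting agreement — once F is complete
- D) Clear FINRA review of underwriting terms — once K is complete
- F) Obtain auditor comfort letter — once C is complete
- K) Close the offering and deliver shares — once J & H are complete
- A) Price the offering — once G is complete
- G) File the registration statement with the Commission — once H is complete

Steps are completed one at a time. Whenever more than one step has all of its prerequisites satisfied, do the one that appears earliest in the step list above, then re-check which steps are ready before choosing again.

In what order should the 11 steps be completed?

C → J → F → B → H → K → D → G → E → I → A

Only C has no prerequisites, so it is first.
Now J and F have their prerequisites met. J is listed earlier, so J next.
That leaves F as the only ready step → F.
B is the only step now ready → B.
That leaves H as the only ready step → H.
Now K and G have their prerequisites met. K is listed earlier, so K next.
D now also ready, so the ready set is {D, G}; D is listed earlier → D.
G needed H, now all done → G.
E, I and A are all available; E is listed earlier → E.
Now I and A have their prerequisites met. I is listed earlier, so I next.
That leaves A as the only ready step → A.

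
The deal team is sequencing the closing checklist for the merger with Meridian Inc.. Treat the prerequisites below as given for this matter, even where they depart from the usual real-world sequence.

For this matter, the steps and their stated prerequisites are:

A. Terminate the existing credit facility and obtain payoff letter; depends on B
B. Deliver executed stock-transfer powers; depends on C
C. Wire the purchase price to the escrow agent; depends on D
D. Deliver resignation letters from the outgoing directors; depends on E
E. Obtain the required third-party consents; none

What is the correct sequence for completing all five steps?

E → D → C → B → A

E is the only step with nothing outstanding, so it goes first.
D needed E, now all done → D.
Next only C has its prerequisites met → C.
Next only B has its prerequisites met → B.
Next only A has its prerequisites met → A.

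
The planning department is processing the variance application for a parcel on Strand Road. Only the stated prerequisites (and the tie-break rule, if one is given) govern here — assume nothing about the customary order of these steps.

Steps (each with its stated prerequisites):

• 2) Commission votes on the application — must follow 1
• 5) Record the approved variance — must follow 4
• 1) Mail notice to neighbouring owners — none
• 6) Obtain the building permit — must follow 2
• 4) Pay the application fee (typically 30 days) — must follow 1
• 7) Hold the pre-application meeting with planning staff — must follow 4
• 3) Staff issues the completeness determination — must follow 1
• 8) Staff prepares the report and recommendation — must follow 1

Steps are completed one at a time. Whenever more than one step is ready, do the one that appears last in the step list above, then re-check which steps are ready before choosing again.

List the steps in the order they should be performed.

1 → 8 → 3 → 4 → 7 → 5 → 2 → 6

Only 1 has no prerequisites, so it is first.
Ready: 8, 3, 4 and 2. 8 is listed later → 8.
Ready: 3, 4 and 2. 3 is listed later → 3.
4 and 2 are both available; 4 is listed later → 4.
7 and 5 now also ready, so the ready set is {7, 5, 2}; 7 is listed later → 7.
Now 5 and 2 have their prerequisites met. 5 is listed later, so 5 next.
2 needed 1, now all done → 2.
6 is the only step now ready → 6.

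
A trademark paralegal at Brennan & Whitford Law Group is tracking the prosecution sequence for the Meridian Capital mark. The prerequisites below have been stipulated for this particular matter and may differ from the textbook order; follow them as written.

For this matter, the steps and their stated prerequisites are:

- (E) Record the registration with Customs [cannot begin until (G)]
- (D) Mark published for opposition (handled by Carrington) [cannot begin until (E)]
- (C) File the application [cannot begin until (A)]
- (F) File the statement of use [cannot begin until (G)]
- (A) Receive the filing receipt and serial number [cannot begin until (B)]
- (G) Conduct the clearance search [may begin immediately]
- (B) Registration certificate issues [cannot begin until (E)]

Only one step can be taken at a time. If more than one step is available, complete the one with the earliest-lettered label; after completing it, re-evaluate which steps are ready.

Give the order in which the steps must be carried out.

Only (G) has no prerequisites, so it is first.
(E) and (F) are both available; (E) has the earlier label → (E).
(B), (D) and (F) are all available; (B) has the earlier label → (B).
(A) now also ready, so the ready set is {(A), (D), (F)}; (A) has the earlier label → (A).
Ready: (C), (D) and (F). (C) has the earlier label → (C).
Now (D) and (F) have their prerequisites met. (D) has the earlier label, so (D) next.
(F) needed (G), now all done → (F).

(G) (E) (B) (A) (C) (D) (F)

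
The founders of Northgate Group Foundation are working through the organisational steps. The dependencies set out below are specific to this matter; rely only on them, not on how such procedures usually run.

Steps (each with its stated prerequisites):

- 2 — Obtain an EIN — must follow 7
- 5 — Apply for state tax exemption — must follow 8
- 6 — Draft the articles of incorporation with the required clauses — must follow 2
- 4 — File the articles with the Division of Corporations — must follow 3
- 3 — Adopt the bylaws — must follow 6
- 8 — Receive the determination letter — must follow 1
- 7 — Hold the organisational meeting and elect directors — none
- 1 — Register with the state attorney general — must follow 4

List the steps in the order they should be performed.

7 → 2 → 6 → 3 → 4 → 1 → 8 → 5

Only 7 has no prerequisites, so it is first.
2 needed 7, now all done → 2.
Next only 6 has its prerequisites met → 6.
3 needed 6, now all done → 3.
Next only 4 has its prerequisites met → 4.
1 needed 4, now all done → 1.
8 needed 1, now all done → 8.
5 needed 8, now all done → 5.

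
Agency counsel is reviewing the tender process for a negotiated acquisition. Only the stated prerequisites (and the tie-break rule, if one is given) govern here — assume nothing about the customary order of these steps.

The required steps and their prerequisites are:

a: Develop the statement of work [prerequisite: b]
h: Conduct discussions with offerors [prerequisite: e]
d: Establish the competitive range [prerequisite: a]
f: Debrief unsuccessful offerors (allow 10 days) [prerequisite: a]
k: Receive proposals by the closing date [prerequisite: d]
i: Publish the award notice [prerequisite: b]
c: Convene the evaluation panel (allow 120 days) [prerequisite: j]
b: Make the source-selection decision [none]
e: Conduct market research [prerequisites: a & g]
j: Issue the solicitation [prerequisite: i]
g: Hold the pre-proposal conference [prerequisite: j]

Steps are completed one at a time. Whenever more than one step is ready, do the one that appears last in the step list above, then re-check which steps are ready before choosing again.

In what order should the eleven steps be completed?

b is the only step with nothing outstanding, so it goes first.
i and a are both available; i is listed later → i.
Now j and a have their prerequisites met. j is listed later, so j next.
g and c now also ready, so the ready set is {g, c, a}; g is listed later → g.
Now c and a have their prerequisites met. c is listed later, so c next.
Next only a has its prerequisites met → a.
e, f and d are all available; e is listed later → e.
h now also ready, so the ready set is {f, d, h}; f is listed later → f.
d and h are both available; d is listed later → d.
Ready: k and h. k is listed later → k.
Next only h has its prerequisites met → h.

b i j g c a e f d k h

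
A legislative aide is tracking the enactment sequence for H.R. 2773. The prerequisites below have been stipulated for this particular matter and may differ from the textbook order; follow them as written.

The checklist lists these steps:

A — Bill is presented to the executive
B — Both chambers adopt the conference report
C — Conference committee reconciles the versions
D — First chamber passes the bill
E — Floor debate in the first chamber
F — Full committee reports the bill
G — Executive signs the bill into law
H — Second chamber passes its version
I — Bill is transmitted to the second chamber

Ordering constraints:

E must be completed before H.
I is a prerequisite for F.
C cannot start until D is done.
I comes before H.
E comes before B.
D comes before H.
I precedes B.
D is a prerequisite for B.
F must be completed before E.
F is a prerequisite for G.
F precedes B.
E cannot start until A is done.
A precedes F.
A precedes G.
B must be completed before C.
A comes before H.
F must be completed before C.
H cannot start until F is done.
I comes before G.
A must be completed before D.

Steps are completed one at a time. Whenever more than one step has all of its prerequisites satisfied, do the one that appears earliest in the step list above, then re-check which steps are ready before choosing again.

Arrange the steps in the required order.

A D I F E B C G H

Nothing is required for A and I. A is listed earlier → A first.
Now D and I have their prerequisites met. D is listed earlier, so D next.
Next only I has its prerequisites met → I.
F needed A and I, now all done → F.
E and G are both available; E is listed earlier → E.
Now B, G and H have their prerequisites met. B is listed earlier, so B next.
C now also ready, so the ready set is {C, G, H}; C is listed earlier → C.
Now G and H have their prerequisites met. G is listed earlier, so G next.
That leaves H as the only ready step → H.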